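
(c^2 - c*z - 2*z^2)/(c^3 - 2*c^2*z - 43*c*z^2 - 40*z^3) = (-c + 2*z)/(-c^2 + 3*c*z + 40*z^2)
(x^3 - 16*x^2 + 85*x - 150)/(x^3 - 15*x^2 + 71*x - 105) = (x^2 - 11*x + 30)/(x^2 - 10*x + 21)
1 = 1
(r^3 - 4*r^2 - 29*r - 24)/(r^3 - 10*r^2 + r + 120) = (r + 1)/(r - 5)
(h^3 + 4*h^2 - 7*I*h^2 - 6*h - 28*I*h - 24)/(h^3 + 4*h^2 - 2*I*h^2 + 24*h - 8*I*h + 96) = (h - I)/(h + 4*I)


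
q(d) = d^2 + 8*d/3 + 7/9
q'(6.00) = 14.67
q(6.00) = 52.78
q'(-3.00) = -3.33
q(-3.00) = 1.78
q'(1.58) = 5.83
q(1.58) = 7.49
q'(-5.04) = -7.41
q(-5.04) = 12.74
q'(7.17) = 17.01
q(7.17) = 71.31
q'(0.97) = 4.61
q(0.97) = 4.31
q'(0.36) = 3.39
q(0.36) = 1.87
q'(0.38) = 3.43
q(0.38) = 1.94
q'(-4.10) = -5.53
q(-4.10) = 6.65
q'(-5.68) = -8.69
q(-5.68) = 17.89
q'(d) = 2*d + 8/3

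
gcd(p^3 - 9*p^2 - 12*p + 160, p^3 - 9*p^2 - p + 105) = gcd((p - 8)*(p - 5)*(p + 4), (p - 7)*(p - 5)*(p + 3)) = p - 5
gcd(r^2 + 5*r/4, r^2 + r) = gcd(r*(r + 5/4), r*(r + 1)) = r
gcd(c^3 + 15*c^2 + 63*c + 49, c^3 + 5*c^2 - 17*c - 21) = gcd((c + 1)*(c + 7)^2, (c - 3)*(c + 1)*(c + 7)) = c^2 + 8*c + 7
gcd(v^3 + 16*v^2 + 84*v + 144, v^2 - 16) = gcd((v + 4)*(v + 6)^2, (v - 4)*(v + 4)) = v + 4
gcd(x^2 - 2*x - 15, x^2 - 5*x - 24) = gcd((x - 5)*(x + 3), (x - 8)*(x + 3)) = x + 3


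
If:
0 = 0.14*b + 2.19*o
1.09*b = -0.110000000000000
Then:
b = -0.10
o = 0.01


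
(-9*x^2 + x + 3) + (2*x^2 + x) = -7*x^2 + 2*x + 3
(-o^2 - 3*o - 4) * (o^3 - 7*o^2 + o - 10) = -o^5 + 4*o^4 + 16*o^3 + 35*o^2 + 26*o + 40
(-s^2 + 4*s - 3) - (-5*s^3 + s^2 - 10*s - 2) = 5*s^3 - 2*s^2 + 14*s - 1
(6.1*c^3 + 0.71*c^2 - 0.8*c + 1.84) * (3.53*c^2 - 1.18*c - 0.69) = 21.533*c^5 - 4.6917*c^4 - 7.8708*c^3 + 6.9493*c^2 - 1.6192*c - 1.2696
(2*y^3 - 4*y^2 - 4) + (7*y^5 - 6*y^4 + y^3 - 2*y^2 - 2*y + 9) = 7*y^5 - 6*y^4 + 3*y^3 - 6*y^2 - 2*y + 5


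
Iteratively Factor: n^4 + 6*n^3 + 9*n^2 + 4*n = (n + 1)*(n^3 + 5*n^2 + 4*n) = n*(n + 1)*(n^2 + 5*n + 4) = n*(n + 1)*(n + 4)*(n + 1)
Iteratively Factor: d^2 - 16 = (d - 4)*(d + 4)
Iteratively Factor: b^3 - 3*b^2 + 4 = (b + 1)*(b^2 - 4*b + 4) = (b - 2)*(b + 1)*(b - 2)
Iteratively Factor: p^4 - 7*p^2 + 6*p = (p - 1)*(p^3 + p^2 - 6*p) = p*(p - 1)*(p^2 + p - 6) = p*(p - 2)*(p - 1)*(p + 3)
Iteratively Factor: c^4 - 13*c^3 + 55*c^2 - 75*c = (c - 5)*(c^3 - 8*c^2 + 15*c) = (c - 5)*(c - 3)*(c^2 - 5*c) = (c - 5)^2*(c - 3)*(c)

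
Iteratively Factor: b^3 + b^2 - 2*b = (b - 1)*(b^2 + 2*b) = (b - 1)*(b + 2)*(b)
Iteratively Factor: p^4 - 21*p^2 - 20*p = (p)*(p^3 - 21*p - 20) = p*(p + 1)*(p^2 - p - 20) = p*(p - 5)*(p + 1)*(p + 4)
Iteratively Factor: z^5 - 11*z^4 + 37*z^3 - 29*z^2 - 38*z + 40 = (z - 4)*(z^4 - 7*z^3 + 9*z^2 + 7*z - 10) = (z - 4)*(z - 1)*(z^3 - 6*z^2 + 3*z + 10) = (z - 4)*(z - 1)*(z + 1)*(z^2 - 7*z + 10) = (z - 4)*(z - 2)*(z - 1)*(z + 1)*(z - 5)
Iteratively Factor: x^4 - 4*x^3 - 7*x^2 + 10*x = (x - 1)*(x^3 - 3*x^2 - 10*x) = (x - 5)*(x - 1)*(x^2 + 2*x) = x*(x - 5)*(x - 1)*(x + 2)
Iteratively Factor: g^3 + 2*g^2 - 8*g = (g + 4)*(g^2 - 2*g) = g*(g + 4)*(g - 2)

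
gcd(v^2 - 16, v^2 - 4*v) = v - 4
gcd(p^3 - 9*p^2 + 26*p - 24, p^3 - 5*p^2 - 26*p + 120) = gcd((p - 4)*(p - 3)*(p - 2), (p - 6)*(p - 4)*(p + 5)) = p - 4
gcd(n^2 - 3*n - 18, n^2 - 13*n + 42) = n - 6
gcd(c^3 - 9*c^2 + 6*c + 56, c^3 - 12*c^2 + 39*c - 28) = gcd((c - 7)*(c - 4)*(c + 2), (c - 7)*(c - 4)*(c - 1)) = c^2 - 11*c + 28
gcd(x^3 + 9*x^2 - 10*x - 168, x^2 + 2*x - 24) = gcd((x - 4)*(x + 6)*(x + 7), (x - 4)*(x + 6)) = x^2 + 2*x - 24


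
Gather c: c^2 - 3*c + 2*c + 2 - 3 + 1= c^2 - c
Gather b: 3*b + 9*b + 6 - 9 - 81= 12*b - 84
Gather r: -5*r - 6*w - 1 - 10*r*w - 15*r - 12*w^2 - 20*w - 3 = r*(-10*w - 20) - 12*w^2 - 26*w - 4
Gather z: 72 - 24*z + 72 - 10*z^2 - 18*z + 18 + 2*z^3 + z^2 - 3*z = 2*z^3 - 9*z^2 - 45*z + 162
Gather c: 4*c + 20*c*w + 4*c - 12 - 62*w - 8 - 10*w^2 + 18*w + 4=c*(20*w + 8) - 10*w^2 - 44*w - 16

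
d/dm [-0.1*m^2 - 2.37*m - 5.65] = -0.2*m - 2.37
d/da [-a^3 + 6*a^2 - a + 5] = -3*a^2 + 12*a - 1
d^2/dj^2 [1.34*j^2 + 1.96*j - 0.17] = 2.68000000000000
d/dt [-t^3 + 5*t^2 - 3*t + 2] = -3*t^2 + 10*t - 3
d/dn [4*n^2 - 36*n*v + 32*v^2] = 8*n - 36*v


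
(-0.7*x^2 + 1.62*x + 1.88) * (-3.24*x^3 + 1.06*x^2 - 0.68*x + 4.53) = 2.268*x^5 - 5.9908*x^4 - 3.898*x^3 - 2.2798*x^2 + 6.0602*x + 8.5164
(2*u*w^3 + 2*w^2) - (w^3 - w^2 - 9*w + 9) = 2*u*w^3 - w^3 + 3*w^2 + 9*w - 9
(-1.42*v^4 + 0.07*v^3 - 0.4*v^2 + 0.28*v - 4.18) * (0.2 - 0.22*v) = 0.3124*v^5 - 0.2994*v^4 + 0.102*v^3 - 0.1416*v^2 + 0.9756*v - 0.836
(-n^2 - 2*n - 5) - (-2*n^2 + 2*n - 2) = n^2 - 4*n - 3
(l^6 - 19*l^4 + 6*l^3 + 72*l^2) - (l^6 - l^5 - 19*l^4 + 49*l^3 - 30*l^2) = l^5 - 43*l^3 + 102*l^2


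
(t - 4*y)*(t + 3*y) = t^2 - t*y - 12*y^2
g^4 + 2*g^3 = g^3*(g + 2)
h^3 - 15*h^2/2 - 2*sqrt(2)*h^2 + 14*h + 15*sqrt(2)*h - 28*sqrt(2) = (h - 4)*(h - 7/2)*(h - 2*sqrt(2))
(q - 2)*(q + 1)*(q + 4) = q^3 + 3*q^2 - 6*q - 8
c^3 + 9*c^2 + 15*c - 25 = (c - 1)*(c + 5)^2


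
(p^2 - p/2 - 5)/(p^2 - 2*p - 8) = (p - 5/2)/(p - 4)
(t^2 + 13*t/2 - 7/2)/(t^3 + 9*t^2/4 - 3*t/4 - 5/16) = 8*(t + 7)/(8*t^2 + 22*t + 5)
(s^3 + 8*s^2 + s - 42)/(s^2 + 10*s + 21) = s - 2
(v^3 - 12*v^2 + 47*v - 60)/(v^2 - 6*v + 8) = (v^2 - 8*v + 15)/(v - 2)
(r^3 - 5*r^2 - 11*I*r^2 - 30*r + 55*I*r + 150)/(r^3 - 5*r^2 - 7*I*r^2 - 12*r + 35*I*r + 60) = (r^2 - 11*I*r - 30)/(r^2 - 7*I*r - 12)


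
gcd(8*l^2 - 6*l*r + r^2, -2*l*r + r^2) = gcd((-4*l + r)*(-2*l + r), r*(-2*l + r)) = -2*l + r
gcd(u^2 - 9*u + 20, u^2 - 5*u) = u - 5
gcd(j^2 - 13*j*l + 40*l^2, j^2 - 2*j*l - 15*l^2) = j - 5*l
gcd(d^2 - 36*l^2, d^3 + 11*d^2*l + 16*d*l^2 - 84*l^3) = d + 6*l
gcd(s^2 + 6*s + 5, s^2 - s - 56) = 1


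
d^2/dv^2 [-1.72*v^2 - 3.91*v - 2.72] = -3.44000000000000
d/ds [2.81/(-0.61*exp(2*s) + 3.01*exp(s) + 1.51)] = (3.4282*exp(s) - 8.4581)*exp(s)/(-0.61*exp(2*s) + 3.01*exp(s) + 1.51)^2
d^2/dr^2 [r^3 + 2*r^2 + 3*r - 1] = 6*r + 4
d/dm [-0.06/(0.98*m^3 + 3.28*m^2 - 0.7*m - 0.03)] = (0.1764*m^2 + 0.3936*m - 0.042)/(0.98*m^3 + 3.28*m^2 - 0.7*m - 0.03)^2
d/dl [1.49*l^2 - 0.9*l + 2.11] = 2.98*l - 0.9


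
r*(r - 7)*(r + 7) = r^3 - 49*r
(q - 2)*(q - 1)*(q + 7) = q^3 + 4*q^2 - 19*q + 14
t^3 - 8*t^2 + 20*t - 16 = (t - 4)*(t - 2)^2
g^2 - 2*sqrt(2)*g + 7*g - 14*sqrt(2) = (g + 7)*(g - 2*sqrt(2))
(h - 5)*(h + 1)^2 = h^3 - 3*h^2 - 9*h - 5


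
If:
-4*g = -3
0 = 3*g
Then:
No Solution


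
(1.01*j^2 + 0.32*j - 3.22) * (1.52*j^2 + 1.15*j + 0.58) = 1.5352*j^4 + 1.6479*j^3 - 3.9406*j^2 - 3.5174*j - 1.8676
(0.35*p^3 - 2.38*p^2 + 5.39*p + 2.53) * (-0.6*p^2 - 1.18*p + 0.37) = -0.21*p^5 + 1.015*p^4 - 0.2961*p^3 - 8.7588*p^2 - 0.9911*p + 0.9361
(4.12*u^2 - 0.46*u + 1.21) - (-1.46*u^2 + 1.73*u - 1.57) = 5.58*u^2 - 2.19*u + 2.78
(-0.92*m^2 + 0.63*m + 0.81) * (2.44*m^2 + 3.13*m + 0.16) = -2.2448*m^4 - 1.3424*m^3 + 3.8011*m^2 + 2.6361*m + 0.1296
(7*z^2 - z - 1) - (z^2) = 6*z^2 - z - 1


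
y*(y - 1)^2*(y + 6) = y^4 + 4*y^3 - 11*y^2 + 6*y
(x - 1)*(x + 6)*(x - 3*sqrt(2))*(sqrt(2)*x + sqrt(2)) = sqrt(2)*x^4 - 6*x^3 + 6*sqrt(2)*x^3 - 36*x^2 - sqrt(2)*x^2 - 6*sqrt(2)*x + 6*x + 36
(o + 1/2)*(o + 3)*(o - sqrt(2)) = o^3 - sqrt(2)*o^2 + 7*o^2/2 - 7*sqrt(2)*o/2 + 3*o/2 - 3*sqrt(2)/2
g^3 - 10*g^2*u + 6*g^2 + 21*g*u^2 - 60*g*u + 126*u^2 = (g + 6)*(g - 7*u)*(g - 3*u)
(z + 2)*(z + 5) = z^2 + 7*z + 10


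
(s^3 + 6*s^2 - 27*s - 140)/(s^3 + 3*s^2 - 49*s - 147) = (s^2 - s - 20)/(s^2 - 4*s - 21)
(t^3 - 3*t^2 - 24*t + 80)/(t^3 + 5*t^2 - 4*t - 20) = (t^2 - 8*t + 16)/(t^2 - 4)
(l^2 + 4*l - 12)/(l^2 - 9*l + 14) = (l + 6)/(l - 7)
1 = 1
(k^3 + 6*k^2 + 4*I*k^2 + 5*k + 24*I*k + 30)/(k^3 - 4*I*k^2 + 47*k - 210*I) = (k^3 + k^2*(6 + 4*I) + k*(5 + 24*I) + 30)/(k^3 - 4*I*k^2 + 47*k - 210*I)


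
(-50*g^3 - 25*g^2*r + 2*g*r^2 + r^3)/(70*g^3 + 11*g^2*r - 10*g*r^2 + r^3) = (5*g + r)/(-7*g + r)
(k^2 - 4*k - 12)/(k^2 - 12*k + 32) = (k^2 - 4*k - 12)/(k^2 - 12*k + 32)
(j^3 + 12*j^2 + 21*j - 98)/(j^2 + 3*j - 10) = (j^2 + 14*j + 49)/(j + 5)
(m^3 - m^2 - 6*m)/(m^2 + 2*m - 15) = m*(m + 2)/(m + 5)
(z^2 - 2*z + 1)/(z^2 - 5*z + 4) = (z - 1)/(z - 4)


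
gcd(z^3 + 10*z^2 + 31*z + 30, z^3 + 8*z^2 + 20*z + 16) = z + 2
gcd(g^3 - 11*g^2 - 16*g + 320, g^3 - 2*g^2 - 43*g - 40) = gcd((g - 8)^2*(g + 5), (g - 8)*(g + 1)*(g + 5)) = g^2 - 3*g - 40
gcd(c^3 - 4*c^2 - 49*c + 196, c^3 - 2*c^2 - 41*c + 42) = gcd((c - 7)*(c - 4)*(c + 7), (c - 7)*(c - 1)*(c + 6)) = c - 7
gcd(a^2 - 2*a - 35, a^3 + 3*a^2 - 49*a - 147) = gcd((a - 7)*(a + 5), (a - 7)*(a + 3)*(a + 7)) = a - 7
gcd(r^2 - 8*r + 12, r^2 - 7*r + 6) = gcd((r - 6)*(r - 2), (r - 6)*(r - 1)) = r - 6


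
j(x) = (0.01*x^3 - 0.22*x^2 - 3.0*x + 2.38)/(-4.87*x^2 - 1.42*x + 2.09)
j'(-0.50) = -7.02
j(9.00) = 0.09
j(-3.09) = -0.23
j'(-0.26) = -2.12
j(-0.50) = 2.42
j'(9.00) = -0.01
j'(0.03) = -0.54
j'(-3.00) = -0.14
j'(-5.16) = -0.04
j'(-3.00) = -0.14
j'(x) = (9.74*x + 1.42)*(0.01*x^3 - 0.22*x^2 - 3.0*x + 2.38)/(-4.87*x^2 - 1.42*x + 2.09)^2 + (0.03*x^2 - 0.44*x - 3.0)/(-4.87*x^2 - 1.42*x + 2.09) = (-0.0487*x^4 - 0.0284*x^3 - 14.2349*x^2 + 22.2616*x - 2.8904)/(23.7169*x^4 + 13.8308*x^3 - 18.3402*x^2 - 5.9356*x + 4.3681)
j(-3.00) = -0.24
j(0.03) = 1.12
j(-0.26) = 1.48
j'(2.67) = -0.04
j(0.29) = 1.18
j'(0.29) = 1.47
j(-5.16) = -0.09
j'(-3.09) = -0.13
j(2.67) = 0.19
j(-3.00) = -0.24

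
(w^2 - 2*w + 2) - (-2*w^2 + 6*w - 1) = 3*w^2 - 8*w + 3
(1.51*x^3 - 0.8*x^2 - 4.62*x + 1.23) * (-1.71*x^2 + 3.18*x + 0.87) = -2.5821*x^5 + 6.1698*x^4 + 6.6699*x^3 - 17.4909*x^2 - 0.108*x + 1.0701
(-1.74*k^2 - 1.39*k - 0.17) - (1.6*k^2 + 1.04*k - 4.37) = -3.34*k^2 - 2.43*k + 4.2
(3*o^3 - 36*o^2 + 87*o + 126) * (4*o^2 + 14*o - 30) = 12*o^5 - 102*o^4 - 246*o^3 + 2802*o^2 - 846*o - 3780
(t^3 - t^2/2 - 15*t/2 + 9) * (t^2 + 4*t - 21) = t^5 + 7*t^4/2 - 61*t^3/2 - 21*t^2/2 + 387*t/2 - 189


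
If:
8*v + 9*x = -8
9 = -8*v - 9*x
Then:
No Solution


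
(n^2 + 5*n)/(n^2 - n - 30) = n/(n - 6)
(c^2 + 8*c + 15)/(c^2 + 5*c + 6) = (c + 5)/(c + 2)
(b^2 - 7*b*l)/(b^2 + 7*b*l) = (b - 7*l)/(b + 7*l)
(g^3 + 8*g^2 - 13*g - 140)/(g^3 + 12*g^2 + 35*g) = (g - 4)/g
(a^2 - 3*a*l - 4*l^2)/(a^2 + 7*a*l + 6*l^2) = (a - 4*l)/(a + 6*l)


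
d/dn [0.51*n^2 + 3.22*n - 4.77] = 1.02*n + 3.22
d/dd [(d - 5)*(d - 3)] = 2*d - 8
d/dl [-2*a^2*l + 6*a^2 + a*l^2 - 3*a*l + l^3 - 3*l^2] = -2*a^2 + 2*a*l - 3*a + 3*l^2 - 6*l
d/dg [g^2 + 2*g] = 2*g + 2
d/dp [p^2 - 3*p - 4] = 2*p - 3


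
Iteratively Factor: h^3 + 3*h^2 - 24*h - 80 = (h + 4)*(h^2 - h - 20) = (h + 4)^2*(h - 5)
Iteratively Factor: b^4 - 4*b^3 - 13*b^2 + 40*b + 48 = (b - 4)*(b^3 - 13*b - 12) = (b - 4)*(b + 1)*(b^2 - b - 12) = (b - 4)*(b + 1)*(b + 3)*(b - 4)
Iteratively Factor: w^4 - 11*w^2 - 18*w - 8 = (w + 2)*(w^3 - 2*w^2 - 7*w - 4) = (w + 1)*(w + 2)*(w^2 - 3*w - 4) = (w + 1)^2*(w + 2)*(w - 4)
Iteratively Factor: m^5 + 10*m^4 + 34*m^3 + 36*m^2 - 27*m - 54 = (m - 1)*(m^4 + 11*m^3 + 45*m^2 + 81*m + 54) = (m - 1)*(m + 3)*(m^3 + 8*m^2 + 21*m + 18) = (m - 1)*(m + 3)^2*(m^2 + 5*m + 6) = (m - 1)*(m + 2)*(m + 3)^2*(m + 3)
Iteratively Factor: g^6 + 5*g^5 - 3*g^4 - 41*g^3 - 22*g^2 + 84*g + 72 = (g + 3)*(g^5 + 2*g^4 - 9*g^3 - 14*g^2 + 20*g + 24) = (g + 1)*(g + 3)*(g^4 + g^3 - 10*g^2 - 4*g + 24) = (g + 1)*(g + 3)^2*(g^3 - 2*g^2 - 4*g + 8) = (g - 2)*(g + 1)*(g + 3)^2*(g^2 - 4) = (g - 2)*(g + 1)*(g + 2)*(g + 3)^2*(g - 2)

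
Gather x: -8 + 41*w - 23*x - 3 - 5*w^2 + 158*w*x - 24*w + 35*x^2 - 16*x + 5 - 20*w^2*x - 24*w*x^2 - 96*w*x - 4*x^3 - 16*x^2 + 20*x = -5*w^2 + 17*w - 4*x^3 + x^2*(19 - 24*w) + x*(-20*w^2 + 62*w - 19) - 6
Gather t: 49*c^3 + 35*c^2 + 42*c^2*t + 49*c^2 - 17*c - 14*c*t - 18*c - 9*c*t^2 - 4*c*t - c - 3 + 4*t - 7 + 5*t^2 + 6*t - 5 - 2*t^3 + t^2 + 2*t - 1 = 49*c^3 + 84*c^2 - 36*c - 2*t^3 + t^2*(6 - 9*c) + t*(42*c^2 - 18*c + 12) - 16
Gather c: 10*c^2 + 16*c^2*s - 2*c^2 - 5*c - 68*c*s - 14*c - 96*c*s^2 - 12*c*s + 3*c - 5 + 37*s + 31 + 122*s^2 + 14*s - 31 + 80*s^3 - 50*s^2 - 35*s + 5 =c^2*(16*s + 8) + c*(-96*s^2 - 80*s - 16) + 80*s^3 + 72*s^2 + 16*s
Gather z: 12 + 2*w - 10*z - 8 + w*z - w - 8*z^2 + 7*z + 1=w - 8*z^2 + z*(w - 3) + 5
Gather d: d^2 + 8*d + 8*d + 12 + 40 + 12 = d^2 + 16*d + 64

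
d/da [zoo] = 0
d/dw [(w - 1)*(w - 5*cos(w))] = w + (w - 1)*(5*sin(w) + 1) - 5*cos(w)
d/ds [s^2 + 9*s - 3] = 2*s + 9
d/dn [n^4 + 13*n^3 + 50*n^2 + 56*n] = 4*n^3 + 39*n^2 + 100*n + 56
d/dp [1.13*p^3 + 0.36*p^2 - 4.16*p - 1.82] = 3.39*p^2 + 0.72*p - 4.16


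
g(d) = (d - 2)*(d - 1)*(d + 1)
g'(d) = (d - 2)*(d - 1) + (d - 2)*(d + 1) + (d - 1)*(d + 1)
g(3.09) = 9.32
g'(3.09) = 15.28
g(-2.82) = -33.51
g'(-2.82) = 34.14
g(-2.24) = -17.03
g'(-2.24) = 23.01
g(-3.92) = -85.05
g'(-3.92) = 60.78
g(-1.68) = -6.71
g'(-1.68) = 14.19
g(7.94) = 368.54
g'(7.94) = 156.37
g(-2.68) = -28.93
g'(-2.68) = 31.27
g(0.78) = 0.48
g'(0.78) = -2.29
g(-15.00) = -3808.00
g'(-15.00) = 734.00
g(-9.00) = -880.00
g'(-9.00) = 278.00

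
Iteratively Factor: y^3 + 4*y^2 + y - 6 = (y + 2)*(y^2 + 2*y - 3) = (y + 2)*(y + 3)*(y - 1)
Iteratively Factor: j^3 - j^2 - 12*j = (j + 3)*(j^2 - 4*j) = j*(j + 3)*(j - 4)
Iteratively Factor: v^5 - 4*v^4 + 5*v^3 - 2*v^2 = (v - 1)*(v^4 - 3*v^3 + 2*v^2) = v*(v - 1)*(v^3 - 3*v^2 + 2*v) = v*(v - 1)^2*(v^2 - 2*v) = v*(v - 2)*(v - 1)^2*(v)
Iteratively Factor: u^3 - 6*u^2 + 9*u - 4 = (u - 4)*(u^2 - 2*u + 1) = (u - 4)*(u - 1)*(u - 1)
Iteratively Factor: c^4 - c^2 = (c)*(c^3 - c) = c^2*(c^2 - 1) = c^2*(c + 1)*(c - 1)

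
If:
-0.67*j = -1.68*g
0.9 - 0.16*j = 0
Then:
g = 2.24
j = 5.62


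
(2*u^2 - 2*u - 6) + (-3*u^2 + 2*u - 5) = -u^2 - 11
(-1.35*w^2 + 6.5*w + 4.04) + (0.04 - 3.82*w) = -1.35*w^2 + 2.68*w + 4.08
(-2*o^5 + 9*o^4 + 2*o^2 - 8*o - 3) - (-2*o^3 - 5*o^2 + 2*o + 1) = -2*o^5 + 9*o^4 + 2*o^3 + 7*o^2 - 10*o - 4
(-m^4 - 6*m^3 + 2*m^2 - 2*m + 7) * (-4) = 4*m^4 + 24*m^3 - 8*m^2 + 8*m - 28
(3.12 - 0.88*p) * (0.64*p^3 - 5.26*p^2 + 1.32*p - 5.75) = -0.5632*p^4 + 6.6256*p^3 - 17.5728*p^2 + 9.1784*p - 17.94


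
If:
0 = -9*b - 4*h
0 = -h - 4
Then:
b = 16/9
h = -4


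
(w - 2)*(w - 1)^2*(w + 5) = w^4 + w^3 - 15*w^2 + 23*w - 10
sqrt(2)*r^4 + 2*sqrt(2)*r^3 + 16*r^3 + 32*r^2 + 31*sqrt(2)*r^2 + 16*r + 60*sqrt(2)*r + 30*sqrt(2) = (r + 1)*(r + 3*sqrt(2))*(r + 5*sqrt(2))*(sqrt(2)*r + sqrt(2))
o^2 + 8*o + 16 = (o + 4)^2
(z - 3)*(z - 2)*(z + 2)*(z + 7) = z^4 + 4*z^3 - 25*z^2 - 16*z + 84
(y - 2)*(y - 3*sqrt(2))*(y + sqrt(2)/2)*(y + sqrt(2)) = y^4 - 3*sqrt(2)*y^3/2 - 2*y^3 - 8*y^2 + 3*sqrt(2)*y^2 - 3*sqrt(2)*y + 16*y + 6*sqrt(2)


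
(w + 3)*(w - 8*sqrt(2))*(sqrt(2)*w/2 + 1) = sqrt(2)*w^3/2 - 7*w^2 + 3*sqrt(2)*w^2/2 - 21*w - 8*sqrt(2)*w - 24*sqrt(2)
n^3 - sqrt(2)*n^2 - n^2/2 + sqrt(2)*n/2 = n*(n - 1/2)*(n - sqrt(2))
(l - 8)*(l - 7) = l^2 - 15*l + 56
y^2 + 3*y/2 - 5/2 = (y - 1)*(y + 5/2)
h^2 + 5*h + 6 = (h + 2)*(h + 3)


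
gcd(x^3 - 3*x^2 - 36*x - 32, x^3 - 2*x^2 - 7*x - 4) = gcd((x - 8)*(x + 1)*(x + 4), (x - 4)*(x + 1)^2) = x + 1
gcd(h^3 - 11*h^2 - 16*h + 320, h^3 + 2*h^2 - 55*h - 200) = h^2 - 3*h - 40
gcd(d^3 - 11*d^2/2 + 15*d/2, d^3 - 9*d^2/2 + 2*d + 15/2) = d^2 - 11*d/2 + 15/2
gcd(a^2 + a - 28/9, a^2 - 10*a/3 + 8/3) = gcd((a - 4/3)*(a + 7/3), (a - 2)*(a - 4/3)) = a - 4/3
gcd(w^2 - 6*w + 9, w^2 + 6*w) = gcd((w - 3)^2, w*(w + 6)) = 1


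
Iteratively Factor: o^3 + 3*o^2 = (o + 3)*(o^2) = o*(o + 3)*(o)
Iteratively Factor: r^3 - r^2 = (r)*(r^2 - r) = r*(r - 1)*(r)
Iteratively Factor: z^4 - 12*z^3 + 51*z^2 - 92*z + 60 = (z - 3)*(z^3 - 9*z^2 + 24*z - 20) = (z - 3)*(z - 2)*(z^2 - 7*z + 10) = (z - 5)*(z - 3)*(z - 2)*(z - 2)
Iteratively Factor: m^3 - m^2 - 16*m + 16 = (m - 4)*(m^2 + 3*m - 4) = (m - 4)*(m + 4)*(m - 1)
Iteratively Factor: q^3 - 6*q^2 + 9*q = (q - 3)*(q^2 - 3*q) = q*(q - 3)*(q - 3)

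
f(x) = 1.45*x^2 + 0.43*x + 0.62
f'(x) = 2.9*x + 0.43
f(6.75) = 69.59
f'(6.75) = 20.00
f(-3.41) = 16.01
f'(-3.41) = -9.46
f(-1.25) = 2.35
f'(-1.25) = -3.20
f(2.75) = 12.77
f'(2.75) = 8.40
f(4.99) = 38.87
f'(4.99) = 14.90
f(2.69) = 12.27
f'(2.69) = 8.23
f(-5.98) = 49.90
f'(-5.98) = -16.91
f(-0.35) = 0.65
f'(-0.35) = -0.58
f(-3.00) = 12.38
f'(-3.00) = -8.27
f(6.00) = 55.40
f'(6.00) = 17.83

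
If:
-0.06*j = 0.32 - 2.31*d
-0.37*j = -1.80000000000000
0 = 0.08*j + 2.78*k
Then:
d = 0.26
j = 4.86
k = -0.14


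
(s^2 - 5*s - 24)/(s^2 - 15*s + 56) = (s + 3)/(s - 7)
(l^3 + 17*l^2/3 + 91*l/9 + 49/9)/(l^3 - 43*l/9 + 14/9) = (3*l^2 + 10*l + 7)/(3*l^2 - 7*l + 2)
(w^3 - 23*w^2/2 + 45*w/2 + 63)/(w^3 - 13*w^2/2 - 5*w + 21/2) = (w - 6)/(w - 1)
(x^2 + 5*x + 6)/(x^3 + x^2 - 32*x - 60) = (x + 3)/(x^2 - x - 30)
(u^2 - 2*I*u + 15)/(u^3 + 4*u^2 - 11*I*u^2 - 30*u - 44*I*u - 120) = (u + 3*I)/(u^2 + u*(4 - 6*I) - 24*I)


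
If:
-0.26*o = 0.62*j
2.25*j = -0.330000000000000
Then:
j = -0.15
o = 0.35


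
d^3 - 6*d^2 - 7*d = d*(d - 7)*(d + 1)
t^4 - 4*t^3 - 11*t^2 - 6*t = t*(t - 6)*(t + 1)^2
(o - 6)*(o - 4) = o^2 - 10*o + 24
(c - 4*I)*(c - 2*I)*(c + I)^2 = c^4 - 4*I*c^3 + 3*c^2 - 10*I*c + 8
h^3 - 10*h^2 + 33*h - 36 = (h - 4)*(h - 3)^2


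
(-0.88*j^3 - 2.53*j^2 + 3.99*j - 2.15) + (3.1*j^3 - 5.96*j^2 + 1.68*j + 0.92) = 2.22*j^3 - 8.49*j^2 + 5.67*j - 1.23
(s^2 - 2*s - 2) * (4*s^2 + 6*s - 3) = 4*s^4 - 2*s^3 - 23*s^2 - 6*s + 6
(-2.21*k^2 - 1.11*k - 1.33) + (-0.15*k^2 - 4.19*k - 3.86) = -2.36*k^2 - 5.3*k - 5.19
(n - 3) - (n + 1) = -4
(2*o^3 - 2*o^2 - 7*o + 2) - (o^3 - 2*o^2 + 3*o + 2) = o^3 - 10*o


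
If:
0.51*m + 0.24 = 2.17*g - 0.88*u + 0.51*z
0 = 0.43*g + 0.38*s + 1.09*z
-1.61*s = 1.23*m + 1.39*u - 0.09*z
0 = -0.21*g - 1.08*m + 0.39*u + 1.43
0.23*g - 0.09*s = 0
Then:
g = -0.01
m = 1.01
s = -0.02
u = -0.87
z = 0.01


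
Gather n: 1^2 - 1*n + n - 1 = 0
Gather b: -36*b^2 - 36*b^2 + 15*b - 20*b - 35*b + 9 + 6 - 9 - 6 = -72*b^2 - 40*b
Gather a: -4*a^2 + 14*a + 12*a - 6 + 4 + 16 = -4*a^2 + 26*a + 14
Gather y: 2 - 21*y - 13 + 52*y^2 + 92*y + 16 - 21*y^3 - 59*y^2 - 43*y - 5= -21*y^3 - 7*y^2 + 28*y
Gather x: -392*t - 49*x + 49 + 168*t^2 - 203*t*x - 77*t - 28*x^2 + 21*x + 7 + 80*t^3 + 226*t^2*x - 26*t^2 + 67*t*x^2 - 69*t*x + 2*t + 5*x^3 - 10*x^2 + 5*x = 80*t^3 + 142*t^2 - 467*t + 5*x^3 + x^2*(67*t - 38) + x*(226*t^2 - 272*t - 23) + 56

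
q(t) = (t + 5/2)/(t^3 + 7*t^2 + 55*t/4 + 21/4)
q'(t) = (t + 5/2)*(-3*t^2 - 14*t - 55/4)/(t^3 + 7*t^2 + 55*t/4 + 21/4)^2 + 1/(t^3 + 7*t^2 + 55*t/4 + 21/4)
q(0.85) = 0.15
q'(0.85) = -0.14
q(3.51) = 0.03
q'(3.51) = -0.01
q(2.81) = 0.04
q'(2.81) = -0.02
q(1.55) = 0.09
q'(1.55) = -0.06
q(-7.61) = 0.04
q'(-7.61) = 0.02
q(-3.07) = -7.37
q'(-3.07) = -78.07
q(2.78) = 0.04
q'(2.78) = -0.02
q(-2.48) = -0.02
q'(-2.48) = -0.91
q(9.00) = 0.01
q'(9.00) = 0.00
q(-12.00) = 0.01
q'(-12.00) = 0.00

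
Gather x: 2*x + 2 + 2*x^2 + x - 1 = 2*x^2 + 3*x + 1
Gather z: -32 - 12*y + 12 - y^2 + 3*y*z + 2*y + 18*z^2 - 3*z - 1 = -y^2 - 10*y + 18*z^2 + z*(3*y - 3) - 21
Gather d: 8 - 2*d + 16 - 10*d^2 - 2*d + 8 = -10*d^2 - 4*d + 32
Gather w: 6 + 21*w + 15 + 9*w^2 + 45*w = 9*w^2 + 66*w + 21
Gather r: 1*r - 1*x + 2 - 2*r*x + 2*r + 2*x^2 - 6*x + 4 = r*(3 - 2*x) + 2*x^2 - 7*x + 6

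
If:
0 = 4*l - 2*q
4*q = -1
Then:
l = -1/8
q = -1/4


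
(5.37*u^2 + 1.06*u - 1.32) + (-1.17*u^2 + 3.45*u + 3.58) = 4.2*u^2 + 4.51*u + 2.26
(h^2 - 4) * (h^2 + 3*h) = h^4 + 3*h^3 - 4*h^2 - 12*h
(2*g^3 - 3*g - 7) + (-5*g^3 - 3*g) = -3*g^3 - 6*g - 7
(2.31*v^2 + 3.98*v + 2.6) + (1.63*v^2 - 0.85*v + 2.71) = 3.94*v^2 + 3.13*v + 5.31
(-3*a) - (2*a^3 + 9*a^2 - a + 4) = -2*a^3 - 9*a^2 - 2*a - 4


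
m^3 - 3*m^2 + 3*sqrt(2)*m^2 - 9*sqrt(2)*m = m*(m - 3)*(m + 3*sqrt(2))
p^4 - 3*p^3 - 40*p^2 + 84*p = p*(p - 7)*(p - 2)*(p + 6)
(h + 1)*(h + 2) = h^2 + 3*h + 2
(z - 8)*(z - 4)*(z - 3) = z^3 - 15*z^2 + 68*z - 96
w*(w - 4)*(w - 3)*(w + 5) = w^4 - 2*w^3 - 23*w^2 + 60*w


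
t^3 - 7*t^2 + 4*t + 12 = (t - 6)*(t - 2)*(t + 1)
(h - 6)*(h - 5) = h^2 - 11*h + 30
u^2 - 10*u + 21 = (u - 7)*(u - 3)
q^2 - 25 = (q - 5)*(q + 5)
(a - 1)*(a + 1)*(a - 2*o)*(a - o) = a^4 - 3*a^3*o + 2*a^2*o^2 - a^2 + 3*a*o - 2*o^2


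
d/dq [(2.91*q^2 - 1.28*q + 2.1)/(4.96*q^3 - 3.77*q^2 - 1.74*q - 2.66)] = (-14.4336*q^4 + 12.6976*q^3 - 41.137*q^2 + 0.3528*q + 7.0588)/(24.6016*q^6 - 37.3984*q^5 - 3.0479*q^4 - 13.2676*q^3 + 23.084*q^2 + 9.2568*q + 7.0756)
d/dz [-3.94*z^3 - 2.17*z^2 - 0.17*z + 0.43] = -11.82*z^2 - 4.34*z - 0.17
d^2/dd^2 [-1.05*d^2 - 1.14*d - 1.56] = -2.10000000000000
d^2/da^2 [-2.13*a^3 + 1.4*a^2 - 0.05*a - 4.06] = 2.8 - 12.78*a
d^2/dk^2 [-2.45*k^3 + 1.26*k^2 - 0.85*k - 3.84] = 2.52 - 14.7*k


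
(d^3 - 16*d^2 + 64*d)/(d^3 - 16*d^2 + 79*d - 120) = d*(d - 8)/(d^2 - 8*d + 15)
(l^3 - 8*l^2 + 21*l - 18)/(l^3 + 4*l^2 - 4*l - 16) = (l^2 - 6*l + 9)/(l^2 + 6*l + 8)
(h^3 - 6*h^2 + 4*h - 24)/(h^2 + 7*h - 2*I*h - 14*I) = (h^2 + 2*h*(-3 + I) - 12*I)/(h + 7)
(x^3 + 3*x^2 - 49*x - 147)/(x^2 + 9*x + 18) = (x^2 - 49)/(x + 6)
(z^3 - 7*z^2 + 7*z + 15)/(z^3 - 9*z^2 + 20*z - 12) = (z^3 - 7*z^2 + 7*z + 15)/(z^3 - 9*z^2 + 20*z - 12)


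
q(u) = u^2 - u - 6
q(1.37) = -5.49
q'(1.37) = 1.74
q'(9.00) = 17.00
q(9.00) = 66.00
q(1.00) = -6.00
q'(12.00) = 23.00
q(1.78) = -4.61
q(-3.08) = 6.57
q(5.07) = 14.63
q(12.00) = 126.00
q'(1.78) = 2.56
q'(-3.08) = -7.16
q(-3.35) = 8.57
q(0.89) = -6.10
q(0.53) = -6.25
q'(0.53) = 0.06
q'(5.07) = 9.14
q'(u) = 2*u - 1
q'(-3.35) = -7.70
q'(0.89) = 0.78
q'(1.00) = 1.00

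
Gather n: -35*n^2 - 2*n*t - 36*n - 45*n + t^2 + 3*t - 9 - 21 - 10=-35*n^2 + n*(-2*t - 81) + t^2 + 3*t - 40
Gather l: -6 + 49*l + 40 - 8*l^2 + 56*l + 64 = -8*l^2 + 105*l + 98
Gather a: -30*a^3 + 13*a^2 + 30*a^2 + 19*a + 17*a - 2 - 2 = -30*a^3 + 43*a^2 + 36*a - 4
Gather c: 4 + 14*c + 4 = 14*c + 8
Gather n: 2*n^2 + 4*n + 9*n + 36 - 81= 2*n^2 + 13*n - 45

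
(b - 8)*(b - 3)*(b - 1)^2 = b^4 - 13*b^3 + 47*b^2 - 59*b + 24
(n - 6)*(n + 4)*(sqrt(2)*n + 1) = sqrt(2)*n^3 - 2*sqrt(2)*n^2 + n^2 - 24*sqrt(2)*n - 2*n - 24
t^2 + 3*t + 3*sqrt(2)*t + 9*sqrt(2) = (t + 3)*(t + 3*sqrt(2))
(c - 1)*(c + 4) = c^2 + 3*c - 4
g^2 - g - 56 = (g - 8)*(g + 7)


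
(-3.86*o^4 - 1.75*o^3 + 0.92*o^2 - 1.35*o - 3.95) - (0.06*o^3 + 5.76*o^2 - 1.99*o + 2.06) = -3.86*o^4 - 1.81*o^3 - 4.84*o^2 + 0.64*o - 6.01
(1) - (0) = 1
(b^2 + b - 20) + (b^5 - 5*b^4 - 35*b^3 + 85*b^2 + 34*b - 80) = b^5 - 5*b^4 - 35*b^3 + 86*b^2 + 35*b - 100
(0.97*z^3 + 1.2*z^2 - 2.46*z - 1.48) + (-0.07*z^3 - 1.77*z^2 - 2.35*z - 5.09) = 0.9*z^3 - 0.57*z^2 - 4.81*z - 6.57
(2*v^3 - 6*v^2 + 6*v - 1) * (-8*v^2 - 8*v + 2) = -16*v^5 + 32*v^4 + 4*v^3 - 52*v^2 + 20*v - 2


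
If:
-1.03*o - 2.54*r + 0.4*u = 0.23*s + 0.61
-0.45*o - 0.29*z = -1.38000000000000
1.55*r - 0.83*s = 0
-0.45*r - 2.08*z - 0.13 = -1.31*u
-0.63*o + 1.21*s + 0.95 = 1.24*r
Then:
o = 1.35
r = -0.10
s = -0.18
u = 4.29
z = 2.66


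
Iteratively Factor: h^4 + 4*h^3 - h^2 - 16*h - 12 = (h - 2)*(h^3 + 6*h^2 + 11*h + 6) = (h - 2)*(h + 3)*(h^2 + 3*h + 2) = (h - 2)*(h + 1)*(h + 3)*(h + 2)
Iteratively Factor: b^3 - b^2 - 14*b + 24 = (b + 4)*(b^2 - 5*b + 6) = (b - 3)*(b + 4)*(b - 2)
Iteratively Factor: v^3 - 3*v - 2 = (v + 1)*(v^2 - v - 2) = (v - 2)*(v + 1)*(v + 1)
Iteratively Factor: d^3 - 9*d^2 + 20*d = (d)*(d^2 - 9*d + 20) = d*(d - 5)*(d - 4)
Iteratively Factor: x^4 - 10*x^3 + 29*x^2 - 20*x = (x)*(x^3 - 10*x^2 + 29*x - 20) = x*(x - 4)*(x^2 - 6*x + 5) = x*(x - 5)*(x - 4)*(x - 1)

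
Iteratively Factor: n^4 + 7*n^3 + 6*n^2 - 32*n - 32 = (n + 1)*(n^3 + 6*n^2 - 32) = (n - 2)*(n + 1)*(n^2 + 8*n + 16) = (n - 2)*(n + 1)*(n + 4)*(n + 4)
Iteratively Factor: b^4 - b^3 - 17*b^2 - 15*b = (b + 3)*(b^3 - 4*b^2 - 5*b) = (b + 1)*(b + 3)*(b^2 - 5*b) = (b - 5)*(b + 1)*(b + 3)*(b)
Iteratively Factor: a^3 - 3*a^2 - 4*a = (a - 4)*(a^2 + a) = (a - 4)*(a + 1)*(a)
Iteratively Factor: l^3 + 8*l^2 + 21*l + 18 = (l + 3)*(l^2 + 5*l + 6) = (l + 3)^2*(l + 2)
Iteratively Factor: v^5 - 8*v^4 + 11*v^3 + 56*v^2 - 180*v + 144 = (v - 4)*(v^4 - 4*v^3 - 5*v^2 + 36*v - 36) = (v - 4)*(v - 3)*(v^3 - v^2 - 8*v + 12) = (v - 4)*(v - 3)*(v - 2)*(v^2 + v - 6) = (v - 4)*(v - 3)*(v - 2)*(v + 3)*(v - 2)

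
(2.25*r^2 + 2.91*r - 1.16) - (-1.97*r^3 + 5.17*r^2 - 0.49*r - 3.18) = 1.97*r^3 - 2.92*r^2 + 3.4*r + 2.02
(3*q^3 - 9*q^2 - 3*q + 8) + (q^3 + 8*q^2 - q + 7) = 4*q^3 - q^2 - 4*q + 15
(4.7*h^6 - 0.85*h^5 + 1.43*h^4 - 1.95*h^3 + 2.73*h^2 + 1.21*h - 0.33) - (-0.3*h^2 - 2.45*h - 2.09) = 4.7*h^6 - 0.85*h^5 + 1.43*h^4 - 1.95*h^3 + 3.03*h^2 + 3.66*h + 1.76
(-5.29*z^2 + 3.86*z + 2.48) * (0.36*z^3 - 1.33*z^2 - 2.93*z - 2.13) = -1.9044*z^5 + 8.4253*z^4 + 11.2587*z^3 - 3.3405*z^2 - 15.4882*z - 5.2824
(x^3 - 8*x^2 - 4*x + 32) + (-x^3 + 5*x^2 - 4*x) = -3*x^2 - 8*x + 32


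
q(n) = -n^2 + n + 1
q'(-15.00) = 31.00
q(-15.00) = -239.00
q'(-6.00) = 13.00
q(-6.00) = -41.00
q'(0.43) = 0.14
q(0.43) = 1.25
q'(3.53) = -6.06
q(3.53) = -7.93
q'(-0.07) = 1.14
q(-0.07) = 0.93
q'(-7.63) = 16.26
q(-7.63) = -64.85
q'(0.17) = 0.66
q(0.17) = 1.14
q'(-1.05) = 3.10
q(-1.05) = -1.15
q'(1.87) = -2.74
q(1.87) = -0.63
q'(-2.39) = 5.78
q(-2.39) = -7.10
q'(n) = 1 - 2*n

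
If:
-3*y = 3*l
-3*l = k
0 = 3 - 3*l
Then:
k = -3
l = 1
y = -1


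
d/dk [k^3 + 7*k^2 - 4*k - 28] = 3*k^2 + 14*k - 4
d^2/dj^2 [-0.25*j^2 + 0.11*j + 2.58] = -0.500000000000000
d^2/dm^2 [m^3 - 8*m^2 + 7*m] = 6*m - 16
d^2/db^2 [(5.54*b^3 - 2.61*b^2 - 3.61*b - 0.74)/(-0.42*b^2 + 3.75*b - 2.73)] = (1.77635683940025e-15*b^5 - 1.4210854715202e-14*b^4 - 133.613064*b^3 + 323.12196*b^2 - 279.562752*b + 131.93442)/(0.074088*b^6 - 1.9845*b^5 + 19.163466*b^4 - 78.532875*b^3 + 124.562529*b^2 - 83.845125*b + 20.346417)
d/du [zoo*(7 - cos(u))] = zoo*sin(u)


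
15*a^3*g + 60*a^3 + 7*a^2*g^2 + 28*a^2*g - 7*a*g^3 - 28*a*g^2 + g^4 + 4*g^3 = (-5*a + g)*(-3*a + g)*(a + g)*(g + 4)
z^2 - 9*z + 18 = (z - 6)*(z - 3)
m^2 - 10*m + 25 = (m - 5)^2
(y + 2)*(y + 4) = y^2 + 6*y + 8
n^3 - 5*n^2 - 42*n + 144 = (n - 8)*(n - 3)*(n + 6)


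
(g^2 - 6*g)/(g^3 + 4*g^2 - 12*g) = (g - 6)/(g^2 + 4*g - 12)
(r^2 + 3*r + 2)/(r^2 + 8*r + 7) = (r + 2)/(r + 7)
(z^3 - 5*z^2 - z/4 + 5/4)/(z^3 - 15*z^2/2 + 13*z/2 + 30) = (4*z^2 - 1)/(2*(2*z^2 - 5*z - 12))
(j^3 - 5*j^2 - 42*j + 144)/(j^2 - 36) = (j^2 - 11*j + 24)/(j - 6)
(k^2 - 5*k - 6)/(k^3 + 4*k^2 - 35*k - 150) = (k + 1)/(k^2 + 10*k + 25)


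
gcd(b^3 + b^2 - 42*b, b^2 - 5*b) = b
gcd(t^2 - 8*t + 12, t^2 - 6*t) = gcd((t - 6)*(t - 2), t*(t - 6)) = t - 6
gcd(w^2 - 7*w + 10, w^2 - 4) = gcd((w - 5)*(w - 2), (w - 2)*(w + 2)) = w - 2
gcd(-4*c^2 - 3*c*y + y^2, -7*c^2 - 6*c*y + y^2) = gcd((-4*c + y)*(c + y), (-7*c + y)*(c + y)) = c + y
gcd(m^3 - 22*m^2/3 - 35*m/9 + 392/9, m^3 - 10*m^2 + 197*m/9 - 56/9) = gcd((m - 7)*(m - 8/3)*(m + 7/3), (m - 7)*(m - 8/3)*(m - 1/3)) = m^2 - 29*m/3 + 56/3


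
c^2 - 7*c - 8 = (c - 8)*(c + 1)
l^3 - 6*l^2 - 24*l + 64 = (l - 8)*(l - 2)*(l + 4)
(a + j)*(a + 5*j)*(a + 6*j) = a^3 + 12*a^2*j + 41*a*j^2 + 30*j^3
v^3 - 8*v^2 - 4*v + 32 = (v - 8)*(v - 2)*(v + 2)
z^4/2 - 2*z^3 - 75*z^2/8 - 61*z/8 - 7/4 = (z/2 + 1)*(z - 7)*(z + 1/2)^2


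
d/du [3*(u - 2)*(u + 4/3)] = 6*u - 2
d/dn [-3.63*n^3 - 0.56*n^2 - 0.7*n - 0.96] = -10.89*n^2 - 1.12*n - 0.7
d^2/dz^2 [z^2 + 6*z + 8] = 2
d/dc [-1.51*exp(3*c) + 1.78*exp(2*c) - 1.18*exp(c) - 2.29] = (-4.53*exp(2*c) + 3.56*exp(c) - 1.18)*exp(c)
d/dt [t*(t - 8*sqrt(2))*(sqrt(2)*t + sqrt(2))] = 3*sqrt(2)*t^2 - 32*t + 2*sqrt(2)*t - 16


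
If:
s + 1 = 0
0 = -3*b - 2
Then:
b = -2/3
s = -1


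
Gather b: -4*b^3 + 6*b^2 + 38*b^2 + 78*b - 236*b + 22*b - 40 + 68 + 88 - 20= -4*b^3 + 44*b^2 - 136*b + 96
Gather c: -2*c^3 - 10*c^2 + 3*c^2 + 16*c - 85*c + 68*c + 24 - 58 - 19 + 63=-2*c^3 - 7*c^2 - c + 10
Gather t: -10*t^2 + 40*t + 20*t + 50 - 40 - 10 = -10*t^2 + 60*t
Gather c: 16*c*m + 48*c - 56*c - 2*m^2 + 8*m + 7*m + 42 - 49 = c*(16*m - 8) - 2*m^2 + 15*m - 7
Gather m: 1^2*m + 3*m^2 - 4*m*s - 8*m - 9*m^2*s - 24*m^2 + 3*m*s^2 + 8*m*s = m^2*(-9*s - 21) + m*(3*s^2 + 4*s - 7)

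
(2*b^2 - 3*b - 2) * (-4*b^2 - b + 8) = -8*b^4 + 10*b^3 + 27*b^2 - 22*b - 16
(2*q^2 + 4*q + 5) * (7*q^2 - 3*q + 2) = 14*q^4 + 22*q^3 + 27*q^2 - 7*q + 10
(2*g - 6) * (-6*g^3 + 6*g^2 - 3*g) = -12*g^4 + 48*g^3 - 42*g^2 + 18*g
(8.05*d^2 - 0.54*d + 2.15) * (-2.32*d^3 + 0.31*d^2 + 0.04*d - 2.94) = -18.676*d^5 + 3.7483*d^4 - 4.8334*d^3 - 23.0221*d^2 + 1.6736*d - 6.321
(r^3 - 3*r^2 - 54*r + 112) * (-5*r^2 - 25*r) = -5*r^5 - 10*r^4 + 345*r^3 + 790*r^2 - 2800*r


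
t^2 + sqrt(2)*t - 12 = (t - 2*sqrt(2))*(t + 3*sqrt(2))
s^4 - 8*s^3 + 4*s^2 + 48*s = s*(s - 6)*(s - 4)*(s + 2)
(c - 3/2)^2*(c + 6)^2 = c^4 + 9*c^3 + 9*c^2/4 - 81*c + 81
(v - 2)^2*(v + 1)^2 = v^4 - 2*v^3 - 3*v^2 + 4*v + 4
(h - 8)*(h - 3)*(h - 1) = h^3 - 12*h^2 + 35*h - 24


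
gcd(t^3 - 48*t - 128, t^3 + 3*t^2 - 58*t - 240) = t - 8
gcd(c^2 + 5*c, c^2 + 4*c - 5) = c + 5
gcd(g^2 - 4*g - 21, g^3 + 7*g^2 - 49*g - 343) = g - 7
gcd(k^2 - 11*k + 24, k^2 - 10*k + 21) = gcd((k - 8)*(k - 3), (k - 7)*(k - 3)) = k - 3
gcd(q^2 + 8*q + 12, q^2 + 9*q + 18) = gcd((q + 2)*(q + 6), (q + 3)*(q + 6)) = q + 6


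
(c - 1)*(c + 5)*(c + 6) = c^3 + 10*c^2 + 19*c - 30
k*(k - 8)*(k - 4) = k^3 - 12*k^2 + 32*k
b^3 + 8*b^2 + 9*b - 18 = (b - 1)*(b + 3)*(b + 6)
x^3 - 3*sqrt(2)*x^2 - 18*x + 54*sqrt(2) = (x - 3*sqrt(2))^2*(x + 3*sqrt(2))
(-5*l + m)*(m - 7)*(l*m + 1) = -5*l^2*m^2 + 35*l^2*m + l*m^3 - 7*l*m^2 - 5*l*m + 35*l + m^2 - 7*m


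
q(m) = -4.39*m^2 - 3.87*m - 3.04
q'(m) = -8.78*m - 3.87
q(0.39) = -5.22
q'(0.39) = -7.29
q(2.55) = -41.45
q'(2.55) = -26.26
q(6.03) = -186.00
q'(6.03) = -56.81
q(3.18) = -59.74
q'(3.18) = -31.79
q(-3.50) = -43.27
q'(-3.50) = 26.86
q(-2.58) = -22.28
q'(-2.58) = 18.78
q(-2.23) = -16.24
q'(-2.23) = 15.71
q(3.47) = -69.33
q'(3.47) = -34.34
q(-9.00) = -323.80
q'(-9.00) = 75.15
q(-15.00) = -932.74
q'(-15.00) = 127.83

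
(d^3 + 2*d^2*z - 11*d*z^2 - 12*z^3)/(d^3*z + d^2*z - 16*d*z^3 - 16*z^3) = (-d^2 + 2*d*z + 3*z^2)/(z*(-d^2 + 4*d*z - d + 4*z))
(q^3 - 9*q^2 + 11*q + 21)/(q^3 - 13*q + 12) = (q^2 - 6*q - 7)/(q^2 + 3*q - 4)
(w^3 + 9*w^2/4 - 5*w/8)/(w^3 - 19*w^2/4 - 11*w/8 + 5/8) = w*(2*w + 5)/(2*w^2 - 9*w - 5)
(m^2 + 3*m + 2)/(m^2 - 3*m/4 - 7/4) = 4*(m + 2)/(4*m - 7)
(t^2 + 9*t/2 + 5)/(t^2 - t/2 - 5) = (2*t + 5)/(2*t - 5)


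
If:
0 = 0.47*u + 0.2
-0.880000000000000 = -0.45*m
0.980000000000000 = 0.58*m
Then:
No Solution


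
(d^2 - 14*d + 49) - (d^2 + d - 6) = 55 - 15*d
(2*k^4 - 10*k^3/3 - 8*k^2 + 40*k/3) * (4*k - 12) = 8*k^5 - 112*k^4/3 + 8*k^3 + 448*k^2/3 - 160*k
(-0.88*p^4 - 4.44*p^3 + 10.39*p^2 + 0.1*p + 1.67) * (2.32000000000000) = -2.0416*p^4 - 10.3008*p^3 + 24.1048*p^2 + 0.232*p + 3.8744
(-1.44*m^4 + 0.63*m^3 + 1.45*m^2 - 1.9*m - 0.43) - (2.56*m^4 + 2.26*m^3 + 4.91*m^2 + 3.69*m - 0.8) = -4.0*m^4 - 1.63*m^3 - 3.46*m^2 - 5.59*m + 0.37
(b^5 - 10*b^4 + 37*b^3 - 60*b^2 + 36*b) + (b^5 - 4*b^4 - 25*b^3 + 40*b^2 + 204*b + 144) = 2*b^5 - 14*b^4 + 12*b^3 - 20*b^2 + 240*b + 144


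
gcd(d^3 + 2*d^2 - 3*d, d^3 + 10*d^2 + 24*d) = d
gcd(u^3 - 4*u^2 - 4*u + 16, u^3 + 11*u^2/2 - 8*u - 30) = u + 2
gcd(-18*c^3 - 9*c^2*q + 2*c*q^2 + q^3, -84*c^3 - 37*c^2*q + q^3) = 3*c + q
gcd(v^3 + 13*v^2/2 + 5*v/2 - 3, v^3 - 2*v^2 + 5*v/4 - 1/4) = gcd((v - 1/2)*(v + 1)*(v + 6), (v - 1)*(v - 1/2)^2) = v - 1/2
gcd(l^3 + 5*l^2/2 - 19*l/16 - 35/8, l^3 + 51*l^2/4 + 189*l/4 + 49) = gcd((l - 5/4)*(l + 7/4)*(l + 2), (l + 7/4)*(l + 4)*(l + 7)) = l + 7/4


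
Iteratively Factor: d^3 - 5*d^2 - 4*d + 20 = (d - 2)*(d^2 - 3*d - 10) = (d - 5)*(d - 2)*(d + 2)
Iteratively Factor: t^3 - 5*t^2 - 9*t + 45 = (t + 3)*(t^2 - 8*t + 15) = (t - 3)*(t + 3)*(t - 5)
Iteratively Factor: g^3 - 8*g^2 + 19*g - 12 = (g - 4)*(g^2 - 4*g + 3) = (g - 4)*(g - 1)*(g - 3)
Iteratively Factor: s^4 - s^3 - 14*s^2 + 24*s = (s)*(s^3 - s^2 - 14*s + 24) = s*(s - 2)*(s^2 + s - 12) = s*(s - 3)*(s - 2)*(s + 4)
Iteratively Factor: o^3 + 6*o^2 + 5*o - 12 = (o + 3)*(o^2 + 3*o - 4) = (o - 1)*(o + 3)*(o + 4)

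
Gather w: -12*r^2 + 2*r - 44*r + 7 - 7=-12*r^2 - 42*r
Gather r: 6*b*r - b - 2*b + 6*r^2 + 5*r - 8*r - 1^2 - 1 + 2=-3*b + 6*r^2 + r*(6*b - 3)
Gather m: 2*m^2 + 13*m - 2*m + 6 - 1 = 2*m^2 + 11*m + 5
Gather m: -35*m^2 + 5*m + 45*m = -35*m^2 + 50*m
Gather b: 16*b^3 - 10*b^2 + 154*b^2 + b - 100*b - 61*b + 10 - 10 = 16*b^3 + 144*b^2 - 160*b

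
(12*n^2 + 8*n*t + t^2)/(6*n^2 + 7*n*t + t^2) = (2*n + t)/(n + t)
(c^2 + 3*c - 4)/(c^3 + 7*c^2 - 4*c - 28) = (c^2 + 3*c - 4)/(c^3 + 7*c^2 - 4*c - 28)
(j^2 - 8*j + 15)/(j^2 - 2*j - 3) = (j - 5)/(j + 1)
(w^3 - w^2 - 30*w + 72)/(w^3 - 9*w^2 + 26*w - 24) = (w + 6)/(w - 2)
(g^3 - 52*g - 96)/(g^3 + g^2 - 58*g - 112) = (g + 6)/(g + 7)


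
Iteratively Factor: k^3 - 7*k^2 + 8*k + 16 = (k - 4)*(k^2 - 3*k - 4) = (k - 4)^2*(k + 1)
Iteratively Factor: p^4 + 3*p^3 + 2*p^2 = (p)*(p^3 + 3*p^2 + 2*p) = p*(p + 1)*(p^2 + 2*p) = p^2*(p + 1)*(p + 2)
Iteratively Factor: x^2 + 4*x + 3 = (x + 1)*(x + 3)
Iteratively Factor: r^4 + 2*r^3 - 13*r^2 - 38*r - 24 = (r + 2)*(r^3 - 13*r - 12) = (r + 1)*(r + 2)*(r^2 - r - 12) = (r + 1)*(r + 2)*(r + 3)*(r - 4)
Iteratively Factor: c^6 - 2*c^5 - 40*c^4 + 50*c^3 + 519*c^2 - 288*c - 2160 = (c + 3)*(c^5 - 5*c^4 - 25*c^3 + 125*c^2 + 144*c - 720) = (c + 3)*(c + 4)*(c^4 - 9*c^3 + 11*c^2 + 81*c - 180) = (c - 3)*(c + 3)*(c + 4)*(c^3 - 6*c^2 - 7*c + 60) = (c - 5)*(c - 3)*(c + 3)*(c + 4)*(c^2 - c - 12) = (c - 5)*(c - 3)*(c + 3)^2*(c + 4)*(c - 4)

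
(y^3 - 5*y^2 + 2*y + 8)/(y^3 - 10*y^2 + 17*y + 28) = (y - 2)/(y - 7)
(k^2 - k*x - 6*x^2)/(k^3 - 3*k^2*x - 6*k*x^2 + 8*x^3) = (k - 3*x)/(k^2 - 5*k*x + 4*x^2)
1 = 1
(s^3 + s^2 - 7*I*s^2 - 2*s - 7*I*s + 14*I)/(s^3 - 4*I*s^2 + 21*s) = (s^2 + s - 2)/(s*(s + 3*I))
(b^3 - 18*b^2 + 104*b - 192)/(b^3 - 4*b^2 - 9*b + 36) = (b^2 - 14*b + 48)/(b^2 - 9)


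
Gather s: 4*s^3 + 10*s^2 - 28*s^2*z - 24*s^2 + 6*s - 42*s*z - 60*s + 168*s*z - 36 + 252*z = 4*s^3 + s^2*(-28*z - 14) + s*(126*z - 54) + 252*z - 36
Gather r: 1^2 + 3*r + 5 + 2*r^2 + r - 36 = 2*r^2 + 4*r - 30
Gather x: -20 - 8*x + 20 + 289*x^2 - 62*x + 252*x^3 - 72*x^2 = 252*x^3 + 217*x^2 - 70*x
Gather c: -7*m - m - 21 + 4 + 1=-8*m - 16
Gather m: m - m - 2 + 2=0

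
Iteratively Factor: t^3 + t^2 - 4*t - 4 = (t - 2)*(t^2 + 3*t + 2) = (t - 2)*(t + 2)*(t + 1)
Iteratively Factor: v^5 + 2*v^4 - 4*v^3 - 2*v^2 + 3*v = (v + 1)*(v^4 + v^3 - 5*v^2 + 3*v) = (v - 1)*(v + 1)*(v^3 + 2*v^2 - 3*v) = (v - 1)^2*(v + 1)*(v^2 + 3*v) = (v - 1)^2*(v + 1)*(v + 3)*(v)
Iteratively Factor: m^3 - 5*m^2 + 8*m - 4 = (m - 2)*(m^2 - 3*m + 2) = (m - 2)*(m - 1)*(m - 2)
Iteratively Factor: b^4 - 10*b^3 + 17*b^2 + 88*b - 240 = (b - 4)*(b^3 - 6*b^2 - 7*b + 60) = (b - 5)*(b - 4)*(b^2 - b - 12) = (b - 5)*(b - 4)^2*(b + 3)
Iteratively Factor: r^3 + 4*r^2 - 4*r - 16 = (r - 2)*(r^2 + 6*r + 8) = (r - 2)*(r + 4)*(r + 2)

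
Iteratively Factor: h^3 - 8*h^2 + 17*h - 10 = (h - 1)*(h^2 - 7*h + 10) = (h - 2)*(h - 1)*(h - 5)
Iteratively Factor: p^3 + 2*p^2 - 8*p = (p - 2)*(p^2 + 4*p) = (p - 2)*(p + 4)*(p)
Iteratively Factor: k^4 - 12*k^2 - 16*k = (k - 4)*(k^3 + 4*k^2 + 4*k) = k*(k - 4)*(k^2 + 4*k + 4) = k*(k - 4)*(k + 2)*(k + 2)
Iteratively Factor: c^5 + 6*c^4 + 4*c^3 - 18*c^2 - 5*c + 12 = (c + 1)*(c^4 + 5*c^3 - c^2 - 17*c + 12) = (c - 1)*(c + 1)*(c^3 + 6*c^2 + 5*c - 12) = (c - 1)*(c + 1)*(c + 3)*(c^2 + 3*c - 4) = (c - 1)^2*(c + 1)*(c + 3)*(c + 4)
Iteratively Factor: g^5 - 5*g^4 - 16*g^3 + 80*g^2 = (g)*(g^4 - 5*g^3 - 16*g^2 + 80*g) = g^2*(g^3 - 5*g^2 - 16*g + 80) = g^2*(g - 5)*(g^2 - 16) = g^2*(g - 5)*(g - 4)*(g + 4)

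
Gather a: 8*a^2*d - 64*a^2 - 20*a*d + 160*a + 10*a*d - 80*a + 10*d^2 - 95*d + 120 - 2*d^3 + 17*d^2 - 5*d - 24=a^2*(8*d - 64) + a*(80 - 10*d) - 2*d^3 + 27*d^2 - 100*d + 96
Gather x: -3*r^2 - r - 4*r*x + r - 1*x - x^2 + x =-3*r^2 - 4*r*x - x^2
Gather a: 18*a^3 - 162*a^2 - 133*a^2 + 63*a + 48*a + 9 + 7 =18*a^3 - 295*a^2 + 111*a + 16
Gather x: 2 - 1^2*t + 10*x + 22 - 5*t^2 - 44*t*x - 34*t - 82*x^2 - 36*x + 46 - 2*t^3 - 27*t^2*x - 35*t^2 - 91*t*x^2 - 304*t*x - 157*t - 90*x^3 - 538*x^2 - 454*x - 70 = -2*t^3 - 40*t^2 - 192*t - 90*x^3 + x^2*(-91*t - 620) + x*(-27*t^2 - 348*t - 480)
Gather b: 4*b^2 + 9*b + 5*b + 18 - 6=4*b^2 + 14*b + 12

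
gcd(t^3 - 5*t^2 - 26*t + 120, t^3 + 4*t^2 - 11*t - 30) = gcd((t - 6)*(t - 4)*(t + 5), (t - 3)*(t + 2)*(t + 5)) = t + 5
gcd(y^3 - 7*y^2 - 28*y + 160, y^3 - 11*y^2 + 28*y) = y - 4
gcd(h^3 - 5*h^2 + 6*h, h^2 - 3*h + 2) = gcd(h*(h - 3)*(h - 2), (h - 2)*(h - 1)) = h - 2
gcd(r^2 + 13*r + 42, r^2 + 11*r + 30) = r + 6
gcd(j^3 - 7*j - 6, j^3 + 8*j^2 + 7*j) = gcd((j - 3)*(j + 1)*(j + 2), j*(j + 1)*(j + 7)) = j + 1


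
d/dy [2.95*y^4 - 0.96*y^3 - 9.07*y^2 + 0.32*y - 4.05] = 11.8*y^3 - 2.88*y^2 - 18.14*y + 0.32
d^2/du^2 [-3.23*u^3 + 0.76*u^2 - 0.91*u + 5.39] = 1.52 - 19.38*u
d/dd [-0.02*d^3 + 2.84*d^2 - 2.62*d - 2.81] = -0.06*d^2 + 5.68*d - 2.62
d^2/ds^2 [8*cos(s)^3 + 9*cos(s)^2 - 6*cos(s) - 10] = -18*cos(2*s) - 18*cos(3*s)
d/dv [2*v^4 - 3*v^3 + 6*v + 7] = 8*v^3 - 9*v^2 + 6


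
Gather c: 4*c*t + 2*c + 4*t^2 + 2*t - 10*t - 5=c*(4*t + 2) + 4*t^2 - 8*t - 5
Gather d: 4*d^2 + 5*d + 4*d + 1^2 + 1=4*d^2 + 9*d + 2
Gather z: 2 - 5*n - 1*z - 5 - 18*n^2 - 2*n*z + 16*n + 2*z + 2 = -18*n^2 + 11*n + z*(1 - 2*n) - 1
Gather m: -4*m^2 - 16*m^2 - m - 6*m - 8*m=-20*m^2 - 15*m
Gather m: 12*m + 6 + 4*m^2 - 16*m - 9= 4*m^2 - 4*m - 3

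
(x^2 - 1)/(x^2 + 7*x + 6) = (x - 1)/(x + 6)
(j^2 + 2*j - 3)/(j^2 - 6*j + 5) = (j + 3)/(j - 5)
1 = 1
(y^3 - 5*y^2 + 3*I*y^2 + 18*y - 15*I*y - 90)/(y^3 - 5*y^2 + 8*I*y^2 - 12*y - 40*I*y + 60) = (y - 3*I)/(y + 2*I)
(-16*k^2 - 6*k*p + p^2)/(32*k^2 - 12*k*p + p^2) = (2*k + p)/(-4*k + p)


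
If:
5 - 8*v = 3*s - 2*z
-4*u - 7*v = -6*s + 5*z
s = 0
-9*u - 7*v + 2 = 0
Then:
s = 0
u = -67/430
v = 209/430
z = -239/430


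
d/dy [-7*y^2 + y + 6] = 1 - 14*y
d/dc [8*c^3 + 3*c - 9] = 24*c^2 + 3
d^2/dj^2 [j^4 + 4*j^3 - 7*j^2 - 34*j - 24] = 12*j^2 + 24*j - 14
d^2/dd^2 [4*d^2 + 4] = 8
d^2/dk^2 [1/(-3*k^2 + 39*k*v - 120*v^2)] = 2*(k^2 - 13*k*v + 40*v^2 - (2*k - 13*v)^2)/(3*(k^2 - 13*k*v + 40*v^2)^3)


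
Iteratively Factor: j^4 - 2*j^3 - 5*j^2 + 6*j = (j + 2)*(j^3 - 4*j^2 + 3*j) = (j - 3)*(j + 2)*(j^2 - j) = (j - 3)*(j - 1)*(j + 2)*(j)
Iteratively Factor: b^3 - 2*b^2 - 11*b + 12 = (b - 4)*(b^2 + 2*b - 3) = (b - 4)*(b - 1)*(b + 3)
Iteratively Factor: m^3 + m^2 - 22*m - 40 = (m - 5)*(m^2 + 6*m + 8) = (m - 5)*(m + 2)*(m + 4)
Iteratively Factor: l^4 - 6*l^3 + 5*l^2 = (l)*(l^3 - 6*l^2 + 5*l) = l*(l - 1)*(l^2 - 5*l) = l^2*(l - 1)*(l - 5)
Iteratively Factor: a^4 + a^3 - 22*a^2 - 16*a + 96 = (a + 3)*(a^3 - 2*a^2 - 16*a + 32) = (a - 4)*(a + 3)*(a^2 + 2*a - 8) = (a - 4)*(a - 2)*(a + 3)*(a + 4)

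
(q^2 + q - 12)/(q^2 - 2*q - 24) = (q - 3)/(q - 6)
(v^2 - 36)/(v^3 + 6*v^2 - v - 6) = (v - 6)/(v^2 - 1)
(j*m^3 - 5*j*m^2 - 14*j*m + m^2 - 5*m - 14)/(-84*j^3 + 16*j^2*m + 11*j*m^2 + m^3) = (j*m^3 - 5*j*m^2 - 14*j*m + m^2 - 5*m - 14)/(-84*j^3 + 16*j^2*m + 11*j*m^2 + m^3)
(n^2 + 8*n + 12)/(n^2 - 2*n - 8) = (n + 6)/(n - 4)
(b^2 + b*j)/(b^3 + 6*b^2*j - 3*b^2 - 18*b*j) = (b + j)/(b^2 + 6*b*j - 3*b - 18*j)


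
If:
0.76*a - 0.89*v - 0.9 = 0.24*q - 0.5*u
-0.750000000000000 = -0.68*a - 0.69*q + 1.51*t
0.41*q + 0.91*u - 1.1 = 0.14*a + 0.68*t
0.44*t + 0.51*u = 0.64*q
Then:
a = 1.20557569760551*v + 0.820121541153046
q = 1.09259771292723*v + 1.16514796035235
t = 1.04217476575598*v + 0.405056119620655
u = 0.471971841844698*v + 1.1126862784165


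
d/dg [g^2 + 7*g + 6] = 2*g + 7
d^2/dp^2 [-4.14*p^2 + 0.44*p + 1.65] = -8.28000000000000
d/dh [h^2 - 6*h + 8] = 2*h - 6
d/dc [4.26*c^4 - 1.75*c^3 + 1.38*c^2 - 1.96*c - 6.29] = 17.04*c^3 - 5.25*c^2 + 2.76*c - 1.96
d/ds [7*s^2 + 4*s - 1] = 14*s + 4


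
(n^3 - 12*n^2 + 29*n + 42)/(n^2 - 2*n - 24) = (n^2 - 6*n - 7)/(n + 4)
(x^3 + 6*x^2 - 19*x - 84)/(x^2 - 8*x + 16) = (x^2 + 10*x + 21)/(x - 4)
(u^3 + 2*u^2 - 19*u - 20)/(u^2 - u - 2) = (u^2 + u - 20)/(u - 2)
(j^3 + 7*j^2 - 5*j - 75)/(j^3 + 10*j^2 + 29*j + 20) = (j^2 + 2*j - 15)/(j^2 + 5*j + 4)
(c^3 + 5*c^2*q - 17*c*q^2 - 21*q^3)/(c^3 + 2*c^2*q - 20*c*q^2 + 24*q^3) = (c^3 + 5*c^2*q - 17*c*q^2 - 21*q^3)/(c^3 + 2*c^2*q - 20*c*q^2 + 24*q^3)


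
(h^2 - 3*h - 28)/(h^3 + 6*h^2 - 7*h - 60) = (h - 7)/(h^2 + 2*h - 15)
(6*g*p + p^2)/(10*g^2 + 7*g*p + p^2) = p*(6*g + p)/(10*g^2 + 7*g*p + p^2)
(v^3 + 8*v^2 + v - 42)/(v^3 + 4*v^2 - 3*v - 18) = (v + 7)/(v + 3)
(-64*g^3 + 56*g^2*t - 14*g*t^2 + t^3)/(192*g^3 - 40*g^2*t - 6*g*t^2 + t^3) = (-2*g + t)/(6*g + t)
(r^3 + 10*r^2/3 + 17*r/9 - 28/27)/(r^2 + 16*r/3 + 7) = (r^2 + r - 4/9)/(r + 3)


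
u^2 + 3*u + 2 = (u + 1)*(u + 2)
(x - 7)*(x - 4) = x^2 - 11*x + 28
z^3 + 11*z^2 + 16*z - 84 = (z - 2)*(z + 6)*(z + 7)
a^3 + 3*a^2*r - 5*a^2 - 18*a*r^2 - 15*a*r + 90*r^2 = (a - 5)*(a - 3*r)*(a + 6*r)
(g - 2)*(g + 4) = g^2 + 2*g - 8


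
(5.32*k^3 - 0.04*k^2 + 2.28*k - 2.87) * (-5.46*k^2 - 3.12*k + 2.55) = -29.0472*k^5 - 16.38*k^4 + 1.242*k^3 + 8.4546*k^2 + 14.7684*k - 7.3185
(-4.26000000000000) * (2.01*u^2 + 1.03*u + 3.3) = -8.5626*u^2 - 4.3878*u - 14.058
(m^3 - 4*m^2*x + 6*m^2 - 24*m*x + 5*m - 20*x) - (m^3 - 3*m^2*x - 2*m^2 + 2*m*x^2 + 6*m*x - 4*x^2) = -m^2*x + 8*m^2 - 2*m*x^2 - 30*m*x + 5*m + 4*x^2 - 20*x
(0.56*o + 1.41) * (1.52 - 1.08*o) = -0.6048*o^2 - 0.6716*o + 2.1432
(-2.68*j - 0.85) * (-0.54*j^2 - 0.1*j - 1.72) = 1.4472*j^3 + 0.727*j^2 + 4.6946*j + 1.462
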